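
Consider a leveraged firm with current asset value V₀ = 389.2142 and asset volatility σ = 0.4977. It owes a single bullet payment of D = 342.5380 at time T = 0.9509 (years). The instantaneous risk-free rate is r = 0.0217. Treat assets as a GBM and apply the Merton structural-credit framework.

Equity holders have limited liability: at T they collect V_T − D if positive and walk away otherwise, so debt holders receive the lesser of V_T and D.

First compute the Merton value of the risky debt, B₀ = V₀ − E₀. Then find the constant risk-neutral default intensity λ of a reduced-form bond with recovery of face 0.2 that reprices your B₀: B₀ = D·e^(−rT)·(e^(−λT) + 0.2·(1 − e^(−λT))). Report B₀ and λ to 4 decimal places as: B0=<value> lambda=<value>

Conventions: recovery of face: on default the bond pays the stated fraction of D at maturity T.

B0=289.7457 lambda=0.1967

With assets at 389.2142 and a single debt payment of 342.5380 at 0.9509 years:
d₁ = [ln(V₀/D) + (r + σ²/2)T] / (σ√T)
   = [ln(389.2142/342.5380) + (0.0217 + 0.5·0.4977²)·0.9509] / (0.4977·√0.9509)
   = [0.127747 + 0.138406] / 0.485328 = 0.548399
d₂ = d₁ − σ√T = 0.548399 − 0.485328 = 0.063071
N(d₁) = 0.708291,  N(d₂) = 0.525145,  e^(−rT) = 0.979577
E₀ = V₀·N(d₁) − D·e^(−rT)·N(d₂)
   = 389.2142·0.708291 − 342.5380·0.979577·0.525145 = 99.468506
B₀ = V₀ − E₀ = 389.2142 − 99.468506 = 289.745694
e^(−λT) = (B₀·e^(rT)/D − 0.2)/(1 − 0.2) = (289.7457·1.020849/342.5380 − 0.2)/0.8 = 0.82939330
λ = −ln(0.82939330)/0.9509 = 0.196720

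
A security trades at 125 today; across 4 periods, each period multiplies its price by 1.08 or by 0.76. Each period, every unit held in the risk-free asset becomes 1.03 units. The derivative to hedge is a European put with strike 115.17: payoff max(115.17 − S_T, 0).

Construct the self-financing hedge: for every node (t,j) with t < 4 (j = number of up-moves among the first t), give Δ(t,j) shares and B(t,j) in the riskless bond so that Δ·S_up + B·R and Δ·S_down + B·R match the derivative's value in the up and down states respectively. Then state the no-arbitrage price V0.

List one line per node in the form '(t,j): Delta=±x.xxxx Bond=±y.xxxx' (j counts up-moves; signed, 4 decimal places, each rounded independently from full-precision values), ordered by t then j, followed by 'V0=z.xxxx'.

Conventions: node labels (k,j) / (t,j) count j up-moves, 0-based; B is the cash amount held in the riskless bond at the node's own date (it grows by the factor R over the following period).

(0,0): Delta=-0.2732 Bond=37.6908
(1,0): Delta=-0.9006 Bond=98.4299
(1,1): Delta=-0.1914 Bond=27.7830
(2,0): Delta=-1.0000 Bond=108.5588
(2,1): Delta=-0.8877 Bond=100.0539
(2,2): Delta=-0.1007 Bond=15.3873
(3,0): Delta=-1.0000 Bond=111.8155
(3,1): Delta=-1.0000 Bond=111.8155
(3,2): Delta=-0.8730 Bond=101.4332
(3,3): Delta=0.0000 Bond=0.0000
V0=3.5467

Under the risk-neutral measure, an up-move has probability p* = (R−d)/(u−d) = 0.8437 and values discount at R = 1.03.
Terminal payoffs: V(4,0)=73.4673, V(4,1)=55.9082, V(4,2)=30.9559, V(4,3)=0.0000, V(4,4)=0.0000
Node (3,0) S=54.8720: V=(p*·55.9082+(1−p*)·73.4673)/1.03=56.9435; Δ=(55.9082−73.4673)/(59.2618−41.7027)=-1.0000; B=V−Δ·S=111.8155
Node (3,1) S=77.9760: V=(p*·30.9559+(1−p*)·55.9082)/1.03=33.8395; Δ=(30.9559−55.9082)/(84.2141−59.2618)=-1.0000; B=V−Δ·S=111.8155
Node (3,2) S=110.8080: V=(p*·0.0000+(1−p*)·30.9559)/1.03=4.6960; Δ=(0.0000−30.9559)/(119.6726−84.2141)=-0.8730; B=V−Δ·S=101.4332
Node (3,3) S=157.4640: V=(p*·0.0000+(1−p*)·0.0000)/1.03=0.0000; Δ=(0.0000−0.0000)/(170.0611−119.6726)=0.0000; B=V−Δ·S=0.0000
Node (2,0) S=72.2000: V=(p*·33.8395+(1−p*)·56.9435)/1.03=36.3588; Δ=(33.8395−56.9435)/(77.9760−54.8720)=-1.0000; B=V−Δ·S=108.5588
Node (2,1) S=102.6000: V=(p*·4.6960+(1−p*)·33.8395)/1.03=8.9803; Δ=(4.6960−33.8395)/(110.8080−77.9760)=-0.8877; B=V−Δ·S=100.0539
Node (2,2) S=145.8000: V=(p*·0.0000+(1−p*)·4.6960)/1.03=0.7124; Δ=(0.0000−4.6960)/(157.4640−110.8080)=-0.1007; B=V−Δ·S=15.3873
Node (1,0) S=95.0000: V=(p*·8.9803+(1−p*)·36.3588)/1.03=12.8720; Δ=(8.9803−36.3588)/(102.6000−72.2000)=-0.9006; B=V−Δ·S=98.4299
Node (1,1) S=135.0000: V=(p*·0.7124+(1−p*)·8.9803)/1.03=1.9459; Δ=(0.7124−8.9803)/(145.8000−102.6000)=-0.1914; B=V−Δ·S=27.7830
Node (0,0) S=125.0000: V=(p*·1.9459+(1−p*)·12.8720)/1.03=3.5467; Δ=(1.9459−12.8720)/(135.0000−95.0000)=-0.2732; B=V−Δ·S=37.6908
Check: Δ(0,0)·S0 + B(0,0) = 3.5467 = V0.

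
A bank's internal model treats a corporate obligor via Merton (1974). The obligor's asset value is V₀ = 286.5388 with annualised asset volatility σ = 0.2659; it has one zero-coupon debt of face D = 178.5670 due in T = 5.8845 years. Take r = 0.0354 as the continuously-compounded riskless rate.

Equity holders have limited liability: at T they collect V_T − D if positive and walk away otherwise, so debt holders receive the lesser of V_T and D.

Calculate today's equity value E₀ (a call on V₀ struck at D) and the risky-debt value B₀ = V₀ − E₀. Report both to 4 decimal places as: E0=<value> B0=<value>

Apply the equity-as-call identities (strike 178.5670, horizon 5.8845 years):
d₁ = [ln(V₀/D) + (r + σ²/2)T] / (σ√T)
   = [ln(286.5388/178.5670) + (0.0354 + 0.5·0.2659²)·5.8845] / (0.2659·√5.8845)
   = [0.472910 + 0.416337] / 0.645020 = 1.378635
d₂ = d₁ − σ√T = 1.378635 − 0.645020 = 0.733615
N(d₁) = 0.915996,  N(d₂) = 0.768408,  e^(−rT) = 0.811954
E₀ = V₀·N(d₁) − D·e^(−rT)·N(d₂)
   = 286.5388·0.915996 − 178.5670·0.811954·0.768408 = 151.058328
B₀ = V₀ − E₀ = 286.5388 − 151.058328 = 135.480472

E0=151.0583 B0=135.4805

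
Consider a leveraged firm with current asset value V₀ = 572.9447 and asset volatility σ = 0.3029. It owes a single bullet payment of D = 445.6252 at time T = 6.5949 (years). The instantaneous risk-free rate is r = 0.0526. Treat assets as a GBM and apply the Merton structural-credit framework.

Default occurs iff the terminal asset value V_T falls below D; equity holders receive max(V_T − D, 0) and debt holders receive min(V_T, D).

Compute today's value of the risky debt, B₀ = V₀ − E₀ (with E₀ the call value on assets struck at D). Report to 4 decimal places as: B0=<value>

Work the structural quantities from V₀ = 572.9447 against face 445.6252:
d₁ = [ln(V₀/D) + (r + σ²/2)T] / (σ√T)
   = [ln(572.9447/445.6252) + (0.0526 + 0.5·0.3029²)·6.5949] / (0.3029·√6.5949)
   = [0.251311 + 0.649428] / 0.777863 = 1.157965
d₂ = d₁ − σ√T = 1.157965 − 0.777863 = 0.380101
N(d₁) = 0.876561,  N(d₂) = 0.648065,  e^(−rT) = 0.706882
E₀ = V₀·N(d₁) − D·e^(−rT)·N(d₂)
   = 572.9447·0.876561 − 445.6252·0.706882·0.648065 = 298.077592
B₀ = V₀ − E₀ = 572.9447 − 298.077592 = 274.867108

B0=274.8671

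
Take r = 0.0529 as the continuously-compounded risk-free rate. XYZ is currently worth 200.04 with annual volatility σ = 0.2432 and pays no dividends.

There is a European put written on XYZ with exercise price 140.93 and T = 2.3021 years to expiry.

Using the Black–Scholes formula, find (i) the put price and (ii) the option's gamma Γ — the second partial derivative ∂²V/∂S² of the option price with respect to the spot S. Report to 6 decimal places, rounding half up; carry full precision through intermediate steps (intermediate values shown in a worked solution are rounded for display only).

price = 2.741234
Γ = 0.001852

σ√T = 0.2432·√2.3021 = 0.368999
d₁ = (ln(S/K) + (r+σ²/2)T) / (σ√T) = (ln(200.04/140.93) + (0.0529+0.2432²/2)·2.3021) / 0.368999 = (0.350254 + 0.189861) / 0.368999 = 1.463730
d₂ = d₁ − σ√T = 1.463730 − 0.368999 = 1.094730
e^{−rT} = 0.885342
N(−d₁) = 0.071634,  N(−d₂) = 0.136817
Put price V = K·e^{−rT}·N(−d₂) − S·N(−d₁) = 17.070880 − 14.329646 = 2.741234
φ(d₁) = (1/√(2π))·e^{−d₁²/2} = 0.136669
Γ = φ(d₁) / (S·σ·√T) = 0.001852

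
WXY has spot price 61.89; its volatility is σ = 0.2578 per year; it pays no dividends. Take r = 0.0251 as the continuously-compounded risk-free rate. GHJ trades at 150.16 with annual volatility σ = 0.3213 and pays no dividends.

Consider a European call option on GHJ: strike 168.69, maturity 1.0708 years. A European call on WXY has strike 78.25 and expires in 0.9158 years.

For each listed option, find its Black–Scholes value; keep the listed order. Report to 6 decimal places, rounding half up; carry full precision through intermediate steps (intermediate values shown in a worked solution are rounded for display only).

price(GHJ call K=168.69) = 14.465289
price(WXY call K=78.25) = 1.832872

[GHJ call K=168.69]
σ√T = 0.3213·√1.0708 = 0.332480
d₁ = (ln(S/K) + (r+σ²/2)T) / (σ√T) = (ln(150.16/168.69) + (0.0251+0.3213²/2)·1.0708) / 0.332480 = (-0.116361 + 0.082148) / 0.332480 = -0.102902
d₂ = d₁ − σ√T = -0.102902 − 0.332480 = -0.435382
e^{−rT} = 0.973481
N(d₁) = 0.459020,  N(d₂) = 0.331643
price = S·N(d₁) − K·e^{−rT}·N(d₂) = 68.926479 − 54.461190 = 14.465289
[WXY call K=78.25]
σ√T = 0.2578·√0.9158 = 0.246708
d₁ = (ln(S/K) + (r+σ²/2)T) / (σ√T) = (ln(61.89/78.25) + (0.0251+0.2578²/2)·0.9158) / 0.246708 = (-0.234550 + 0.053419) / 0.246708 = -0.734193
d₂ = d₁ − σ√T = -0.734193 − 0.246708 = -0.980901
e^{−rT} = 0.977276
N(d₁) = 0.231416,  N(d₂) = 0.163321
price = S·N(d₁) − K·e^{−rT}·N(d₂) = 14.322314 − 12.489442 = 1.832872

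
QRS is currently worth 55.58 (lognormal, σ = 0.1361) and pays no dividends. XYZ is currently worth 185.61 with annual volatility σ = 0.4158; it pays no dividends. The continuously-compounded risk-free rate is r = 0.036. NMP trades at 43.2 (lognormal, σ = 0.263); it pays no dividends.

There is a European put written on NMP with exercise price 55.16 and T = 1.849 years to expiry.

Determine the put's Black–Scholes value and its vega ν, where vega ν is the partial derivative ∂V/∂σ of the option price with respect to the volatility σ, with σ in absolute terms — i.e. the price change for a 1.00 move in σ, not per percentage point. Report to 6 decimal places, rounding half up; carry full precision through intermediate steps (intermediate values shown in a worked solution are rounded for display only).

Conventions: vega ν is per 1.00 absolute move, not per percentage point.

σ√T = 0.263·√1.849 = 0.357622
d₁ = (ln(S/K) + (r+σ²/2)T) / (σ√T) = (ln(43.2/55.16) + (0.036+0.263²/2)·1.849) / 0.357622 = (-0.244398 + 0.130511) / 0.357622 = -0.318456
d₂ = d₁ − σ√T = -0.318456 − 0.357622 = -0.676078
e^{−rT} = 0.935603
N(−d₁) = 0.624930,  N(−d₂) = 0.750504
Put price V = K·e^{−rT}·N(−d₂) − S·N(−d₁) = 38.731928 − 26.996994 = 11.734934
φ(d₁) = (1/√(2π))·e^{−d₁²/2} = 0.379217
ν = S·φ(d₁)·√T = 22.276167

price = 11.734934
ν = 22.276167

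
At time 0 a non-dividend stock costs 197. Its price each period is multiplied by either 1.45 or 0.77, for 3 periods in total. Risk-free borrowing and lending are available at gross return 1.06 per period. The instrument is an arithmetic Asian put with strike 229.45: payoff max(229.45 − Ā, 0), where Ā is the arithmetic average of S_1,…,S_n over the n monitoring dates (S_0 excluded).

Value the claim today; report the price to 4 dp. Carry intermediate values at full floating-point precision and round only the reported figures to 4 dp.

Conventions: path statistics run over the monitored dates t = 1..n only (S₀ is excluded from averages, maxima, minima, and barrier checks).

Set p* = 0.4265 (from d < R < u); the path-dependent value is the discounted p*-expectation over all price paths.
Enumerate all 2^3 = 8 price paths (U = up ×1.45, D = down ×0.77); each path with k up-moves has probability p*^k·(1−p*)^(3−k).
DDD: Ā=119.4761, payoff=109.9739, prob=0.188654
UDD: Ā=224.9875, payoff=4.4625, prob=0.140282
DUD: Ā=180.3341, payoff=49.1159, prob=0.140282
UUD: Ā=339.5902, payoff=0.0000, prob=0.104312
DDU: Ā=145.9511, payoff=83.4989, prob=0.140282
UDU: Ā=274.8429, payoff=0.0000, prob=0.104312
DUU: Ā=230.1896, payoff=0.0000, prob=0.104312
UUU: Ā=433.4739, payoff=0.0000, prob=0.077565
Price = Σ prob·payoff / R^3 = 39.976486 / 1.191016 = 33.5650

price = 33.5650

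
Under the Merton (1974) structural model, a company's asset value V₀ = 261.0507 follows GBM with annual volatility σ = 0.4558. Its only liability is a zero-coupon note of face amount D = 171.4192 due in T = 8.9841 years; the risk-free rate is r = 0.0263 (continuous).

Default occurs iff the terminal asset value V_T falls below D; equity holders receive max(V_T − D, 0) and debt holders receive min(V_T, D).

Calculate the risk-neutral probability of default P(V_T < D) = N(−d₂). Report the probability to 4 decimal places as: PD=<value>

PD=0.5802

Equity is a call on the firm's assets struck at D = 171.4192:
d₁ = [ln(V₀/D) + (r + σ²/2)T] / (σ√T)
   = [ln(261.0507/171.4192) + (0.0263 + 0.5·0.4558²)·8.9841] / (0.4558·√8.9841)
   = [0.420603 + 1.169522] / 1.366192 = 1.163910
d₂ = d₁ − σ√T = 1.163910 − 1.366192 = -0.202282
risk-neutral PD = N(−d₂) = N(0.202282) = 0.580152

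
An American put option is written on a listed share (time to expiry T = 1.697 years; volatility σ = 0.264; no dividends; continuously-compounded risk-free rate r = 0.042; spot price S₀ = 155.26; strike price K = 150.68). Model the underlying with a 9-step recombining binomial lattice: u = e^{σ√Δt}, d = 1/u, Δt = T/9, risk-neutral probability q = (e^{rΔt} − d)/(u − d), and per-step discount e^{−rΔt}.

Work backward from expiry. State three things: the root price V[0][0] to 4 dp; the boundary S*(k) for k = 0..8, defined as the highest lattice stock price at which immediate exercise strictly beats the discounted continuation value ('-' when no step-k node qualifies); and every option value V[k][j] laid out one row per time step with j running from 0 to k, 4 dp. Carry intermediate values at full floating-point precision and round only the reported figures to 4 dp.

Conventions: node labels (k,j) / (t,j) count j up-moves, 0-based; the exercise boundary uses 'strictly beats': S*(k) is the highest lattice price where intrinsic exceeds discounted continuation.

Δt=0.18856, u=1.12147, d=0.89169, q=0.50597, disc=e^(-rΔt)=0.99211
k=9 terminal: V=max(K-S,0) → 95.3469 81.0884 63.1556 40.6018 12.2362 0.0000 0.0000 0.0000 0.0000 0.0000
k=8: j=0 S=62.0542 intr=88.6258 cont=87.4373 V=88.6258[EX]; j=1 S=78.0446 intr=72.6354 cont=71.4468 V=72.6354[EX]; j=2 S=98.1556 intr=52.5244 cont=51.3358 V=52.5244[EX]; j=3 S=123.4490 intr=27.2310 cont=26.0425 V=27.2310[EX]; j=4 S=155.2600 intr=0.0000 cont=5.9973 V=5.9973[hold]; j=5 S=195.2683 intr=0.0000 cont=0.0000 V=0.0000[hold]; j=6 S=245.5862 intr=0.0000 cont=0.0000 V=0.0000[hold]; j=7 S=308.8702 intr=0.0000 cont=0.0000 V=0.0000[hold]; j=8 S=388.4617 intr=0.0000 cont=0.0000 V=0.0000[hold]  S*(8)=123.4490
k=7: j=0 S=69.5916 intr=81.0884 cont=79.8998 V=81.0884[EX]; j=1 S=87.5244 intr=63.1556 cont=61.9670 V=63.1556[EX]; j=2 S=110.0782 intr=40.6018 cont=39.4132 V=40.6018[EX]; j=3 S=138.4438 intr=12.2362 cont=16.3573 V=16.3573[hold]; j=4 S=174.1188 intr=0.0000 cont=2.9395 V=2.9395[hold]; j=5 S=218.9867 intr=0.0000 cont=0.0000 V=0.0000[hold]; j=6 S=275.4165 intr=0.0000 cont=0.0000 V=0.0000[hold]; j=7 S=346.3874 intr=0.0000 cont=0.0000 V=0.0000[hold]  S*(7)=110.0782
k=6: j=0 S=78.0446 intr=72.6354 cont=71.4468 V=72.6354[EX]; j=1 S=98.1556 intr=52.5244 cont=51.3358 V=52.5244[EX]; j=2 S=123.4490 intr=27.2310 cont=28.1112 V=28.1112[hold]; j=3 S=155.2600 intr=0.0000 cont=9.4927 V=9.4927[hold]; j=4 S=195.2683 intr=0.0000 cont=1.4407 V=1.4407[hold]; j=5 S=245.5862 intr=0.0000 cont=0.0000 V=0.0000[hold]; j=6 S=308.8702 intr=0.0000 cont=0.0000 V=0.0000[hold]  S*(6)=98.1556
k=5: j=0 S=87.5244 intr=63.1556 cont=61.9670 V=63.1556[EX]; j=1 S=110.0782 intr=40.6018 cont=39.8550 V=40.6018[EX]; j=2 S=138.4438 intr=12.2362 cont=18.5433 V=18.5433[hold]; j=3 S=174.1188 intr=0.0000 cont=5.3759 V=5.3759[hold]; j=4 S=218.9867 intr=0.0000 cont=0.7061 V=0.7061[hold]; j=5 S=275.4165 intr=0.0000 cont=0.0000 V=0.0000[hold]  S*(5)=110.0782
k=4: j=0 S=98.1556 intr=52.5244 cont=51.3358 V=52.5244[EX]; j=1 S=123.4490 intr=27.2310 cont=29.2085 V=29.2085[hold]; j=2 S=155.2600 intr=0.0000 cont=11.7872 V=11.7872[hold]; j=3 S=195.2683 intr=0.0000 cont=2.9893 V=2.9893[hold]; j=4 S=245.5862 intr=0.0000 cont=0.3461 V=0.3461[hold]  S*(4)=98.1556
k=3: j=0 S=110.0782 intr=40.6018 cont=40.4059 V=40.6018[EX]; j=1 S=138.4438 intr=12.2362 cont=20.2329 V=20.2329[hold]; j=2 S=174.1188 intr=0.0000 cont=7.2778 V=7.2778[hold]; j=3 S=218.9867 intr=0.0000 cont=1.6389 V=1.6389[hold]  S*(3)=110.0782
k=2: j=0 S=123.4490 intr=27.2310 cont=30.0567 V=30.0567[hold]; j=1 S=155.2600 intr=0.0000 cont=13.5701 V=13.5701[hold]; j=2 S=195.2683 intr=0.0000 cont=4.3898 V=4.3898[hold]  S*(2)=-
k=1: j=0 S=138.4438 intr=12.2362 cont=21.5436 V=21.5436[hold]; j=1 S=174.1188 intr=0.0000 cont=8.8547 V=8.8547[hold]  S*(1)=-
k=0: j=0 S=155.2600 intr=0.0000 cont=15.0040 V=15.0040[hold]  S*(0)=-

price = 15.0040
boundary = - - - 110.0782 98.1556 110.0782 98.1556 110.0782 123.4490
tree:
15.0040
21.5436 8.8547
30.0567 13.5701 4.3898
40.6018 20.2329 7.2778 1.6389
52.5244 29.2085 11.7872 2.9893 0.3461
63.1556 40.6018 18.5433 5.3759 0.7061 0.0000
72.6354 52.5244 28.1112 9.4927 1.4407 0.0000 0.0000
81.0884 63.1556 40.6018 16.3573 2.9395 0.0000 0.0000 0.0000
88.6258 72.6354 52.5244 27.2310 5.9973 0.0000 0.0000 0.0000 0.0000
95.3469 81.0884 63.1556 40.6018 12.2362 0.0000 0.0000 0.0000 0.0000 0.0000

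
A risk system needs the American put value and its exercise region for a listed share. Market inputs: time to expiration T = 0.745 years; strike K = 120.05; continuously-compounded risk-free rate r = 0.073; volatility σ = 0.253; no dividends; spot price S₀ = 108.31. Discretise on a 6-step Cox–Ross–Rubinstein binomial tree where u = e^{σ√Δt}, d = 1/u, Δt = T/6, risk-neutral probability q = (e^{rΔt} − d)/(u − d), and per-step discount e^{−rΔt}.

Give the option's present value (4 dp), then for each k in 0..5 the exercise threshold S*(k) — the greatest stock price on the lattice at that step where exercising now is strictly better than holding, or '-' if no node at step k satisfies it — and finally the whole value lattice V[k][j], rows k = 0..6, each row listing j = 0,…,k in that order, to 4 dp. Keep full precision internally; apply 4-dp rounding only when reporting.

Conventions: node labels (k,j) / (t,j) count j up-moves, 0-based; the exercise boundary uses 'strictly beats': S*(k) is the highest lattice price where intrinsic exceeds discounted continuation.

Δt=0.12417  u=1.09325  d=0.91471  q=0.52873  discount=0.99098
step 6 (expiry): payoffs max(K−S,0) = 56.6099 44.2274 29.4280 11.7400 0.0000 0.0000 0.0000
step 5: (k=5,j=0): S=69.3555, K−S=50.6945, hold=49.6112 ⇒ V=50.6945 exercise | (k=5,j=1): S=82.8927, K−S=37.1573, hold=36.0741 ⇒ V=37.1573 exercise | (k=5,j=2): S=99.0720, K−S=20.9780, hold=19.8947 ⇒ V=20.9780 exercise | (k=5,j=3): S=118.4094, K−S=1.6406, hold=5.4828 ⇒ V=5.4828 continue | (k=5,j=4): S=141.5211, K−S=0.0000, hold=0.0000 ⇒ V=0.0000 continue | (k=5,j=5): S=169.1438, K−S=0.0000, hold=0.0000 ⇒ V=0.0000 continue  boundary S*=99.0720
step 4: (k=4,j=0): S=75.8226, K−S=44.2274, hold=43.1442 ⇒ V=44.2274 exercise | (k=4,j=1): S=90.6220, K−S=29.4280, hold=28.3448 ⇒ V=29.4280 exercise | (k=4,j=2): S=108.3100, K−S=11.7400, hold=12.6699 ⇒ V=12.6699 continue | (k=4,j=3): S=129.4504, K−S=0.0000, hold=2.5606 ⇒ V=2.5606 continue | (k=4,j=4): S=154.7172, K−S=0.0000, hold=0.0000 ⇒ V=0.0000 continue  boundary S*=90.6220
step 3: (k=3,j=0): S=82.8927, K−S=37.1573, hold=36.0741 ⇒ V=37.1573 exercise | (k=3,j=1): S=99.0720, K−S=20.9780, hold=20.3820 ⇒ V=20.9780 exercise | (k=3,j=2): S=118.4094, K−S=1.6406, hold=7.2587 ⇒ V=7.2587 continue | (k=3,j=3): S=141.5211, K−S=0.0000, hold=1.1958 ⇒ V=1.1958 continue  boundary S*=99.0720
step 2: (k=2,j=0): S=90.6220, K−S=29.4280, hold=28.3448 ⇒ V=29.4280 exercise | (k=2,j=1): S=108.3100, K−S=11.7400, hold=13.6004 ⇒ V=13.6004 continue | (k=2,j=2): S=129.4504, K−S=0.0000, hold=4.0166 ⇒ V=4.0166 continue  boundary S*=90.6220
step 1: (k=1,j=0): S=99.0720, K−S=20.9780, hold=20.8695 ⇒ V=20.9780 exercise | (k=1,j=1): S=118.4094, K−S=1.6406, hold=8.4562 ⇒ V=8.4562 continue  boundary S*=99.0720
step 0: (k=0,j=0): S=108.3100, K−S=11.7400, hold=14.2278 ⇒ V=14.2278 continue  boundary S*=-

price = 14.2278
boundary = - 99.0720 90.6220 99.0720 90.6220 99.0720
tree:
14.2278
20.9780 8.4562
29.4280 13.6004 4.0166
37.1573 20.9780 7.2587 1.1958
44.2274 29.4280 12.6699 2.5606 0.0000
50.6945 37.1573 20.9780 5.4828 0.0000 0.0000
56.6099 44.2274 29.4280 11.7400 0.0000 0.0000 0.0000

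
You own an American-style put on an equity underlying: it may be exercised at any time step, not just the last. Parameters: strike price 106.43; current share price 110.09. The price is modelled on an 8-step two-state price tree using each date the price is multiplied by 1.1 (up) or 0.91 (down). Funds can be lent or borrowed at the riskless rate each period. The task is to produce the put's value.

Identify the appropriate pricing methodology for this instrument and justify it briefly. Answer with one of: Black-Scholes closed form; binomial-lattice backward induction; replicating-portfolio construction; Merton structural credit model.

framework: binomial-lattice backward induction

Key observation: with exercise allowed before expiry on a discrete up/down model (8 steps from spot 110.09), the strike-106.43 put's value must be rolled back through the tree testing early exercise at each node.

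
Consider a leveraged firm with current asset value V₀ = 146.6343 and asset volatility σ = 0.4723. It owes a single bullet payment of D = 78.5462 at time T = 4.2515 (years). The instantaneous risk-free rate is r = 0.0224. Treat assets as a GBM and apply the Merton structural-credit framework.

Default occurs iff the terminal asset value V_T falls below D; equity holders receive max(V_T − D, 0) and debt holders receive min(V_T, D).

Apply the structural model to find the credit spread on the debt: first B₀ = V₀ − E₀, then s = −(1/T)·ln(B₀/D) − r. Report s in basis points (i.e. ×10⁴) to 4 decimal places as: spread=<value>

Equity is a call on the firm's assets struck at D = 78.5462:
d₁ = [ln(V₀/D) + (r + σ²/2)T] / (σ√T)
   = [ln(146.6343/78.5462) + (0.0224 + 0.5·0.4723²)·4.2515] / (0.4723·√4.2515)
   = [0.624255 + 0.569419] / 0.973843 = 1.225735
d₂ = d₁ − σ√T = 1.225735 − 0.973843 = 0.251892
N(d₁) = 0.889851,  N(d₂) = 0.599438,  e^(−rT) = 0.909161
E₀ = V₀·N(d₁) − D·e^(−rT)·N(d₂)
   = 146.6343·0.889851 − 78.5462·0.909161·0.599438 = 87.676143
B₀ = V₀ − E₀ = 146.6343 − 87.676143 = 58.958157
spread = −(1/T)·ln(B₀/D) − r = −(1/4.2515)·ln(58.958157/78.5462) − 0.0224 = 0.04507242
in basis points: 0.04507242 × 10⁴ = 450.7242 bp

spread=450.7242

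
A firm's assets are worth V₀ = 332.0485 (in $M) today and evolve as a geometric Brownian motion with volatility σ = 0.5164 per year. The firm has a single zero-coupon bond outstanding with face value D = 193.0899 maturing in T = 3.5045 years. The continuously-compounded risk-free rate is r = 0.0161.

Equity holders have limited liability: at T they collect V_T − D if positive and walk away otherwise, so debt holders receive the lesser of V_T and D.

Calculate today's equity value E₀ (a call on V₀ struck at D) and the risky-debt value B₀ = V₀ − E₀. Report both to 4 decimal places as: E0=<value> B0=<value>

With assets at 332.0485 and a single debt payment of 193.0899 at 3.5045 years:
d₁ = [ln(V₀/D) + (r + σ²/2)T] / (σ√T)
   = [ln(332.0485/193.0899) + (0.0161 + 0.5·0.5164²)·3.5045] / (0.5164·√3.5045)
   = [0.542125 + 0.523693] / 0.966717 = 1.102513
d₂ = d₁ − σ√T = 1.102513 − 0.966717 = 0.135797
N(d₁) = 0.864881,  N(d₂) = 0.554009,  e^(−rT) = 0.945140
E₀ = V₀·N(d₁) − D·e^(−rT)·N(d₂)
   = 332.0485·0.864881 − 193.0899·0.945140·0.554009 = 186.077407
B₀ = V₀ − E₀ = 332.0485 − 186.077407 = 145.971093

E0=186.0774 B0=145.9711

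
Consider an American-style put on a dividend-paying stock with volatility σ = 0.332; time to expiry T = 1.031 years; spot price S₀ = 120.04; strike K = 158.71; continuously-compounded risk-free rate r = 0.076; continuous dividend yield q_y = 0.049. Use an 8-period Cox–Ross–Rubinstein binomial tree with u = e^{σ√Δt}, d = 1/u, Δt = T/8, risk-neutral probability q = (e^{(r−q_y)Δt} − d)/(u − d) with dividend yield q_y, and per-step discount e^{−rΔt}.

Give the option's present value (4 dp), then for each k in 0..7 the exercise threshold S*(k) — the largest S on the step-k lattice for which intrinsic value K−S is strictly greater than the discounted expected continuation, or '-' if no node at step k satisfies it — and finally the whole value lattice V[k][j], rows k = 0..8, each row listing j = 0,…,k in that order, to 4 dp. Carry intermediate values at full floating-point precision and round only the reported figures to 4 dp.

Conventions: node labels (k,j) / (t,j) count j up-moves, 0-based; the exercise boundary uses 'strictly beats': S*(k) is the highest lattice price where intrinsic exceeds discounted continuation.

price = 40.9500
boundary = - 106.5527 94.5808 106.5527 94.5808 106.5527 120.0400 135.2345
tree:
40.9500
52.1573 29.8727
64.1292 40.1445 19.5643
74.7560 52.1573 28.1949 10.7908
84.1888 64.1292 39.1987 17.0747 4.3326
92.5617 74.7560 52.1573 26.2249 7.6984 0.8441
99.9939 84.1888 64.1292 38.6700 13.5332 1.6546 0.0000
106.5911 92.5617 74.7560 52.1573 23.4755 3.2434 0.0000 0.0000
112.4470 99.9939 84.1888 64.1292 38.6700 6.3577 0.0000 0.0000 0.0000

params: Δt=0.12887 u=1.12658 d=0.88764 q=0.48483 e^(-rΔt)=0.99025
t_8 payoffs: 112.4470 99.9939 84.1888 64.1292 38.6700 6.3577 0.0000 0.0000 0.0000
t_7: node(7,0) S=52.1189 payoff=106.5911 vs cont=105.3722 → 106.5911 [stop]  node(7,1) S=66.1483 payoff=92.5617 vs cont=91.4312 → 92.5617 [stop]  node(7,2) S=83.9540 payoff=74.7560 vs cont=73.7376 → 74.7560 [stop]  node(7,3) S=106.5527 payoff=52.1573 vs cont=51.2811 → 52.1573 [stop]  node(7,4) S=135.2345 payoff=23.4755 vs cont=22.7799 → 23.4755 [stop]  node(7,5) S=171.6368 payoff=0.0000 vs cont=3.2434 → 3.2434 [wait]  node(7,6) S=217.8379 payoff=0.0000 vs cont=0.0000 → 0.0000 [wait]  node(7,7) S=276.4753 payoff=0.0000 vs cont=0.0000 → 0.0000 [wait]  ⇒ S*(7)=135.2345
t_6: node(6,0) S=58.7161 payoff=99.9939 vs cont=98.8166 → 99.9939 [stop]  node(6,1) S=74.5212 payoff=84.1888 vs cont=83.1110 → 84.1888 [stop]  node(6,2) S=94.5808 payoff=64.1292 vs cont=63.1777 → 64.1292 [stop]  node(6,3) S=120.0400 payoff=38.6700 vs cont=37.8788 → 38.6700 [stop]  node(6,4) S=152.3523 payoff=6.3577 vs cont=13.5332 → 13.5332 [wait]  node(6,5) S=193.3624 payoff=0.0000 vs cont=1.6546 → 1.6546 [wait]  node(6,6) S=245.4115 payoff=0.0000 vs cont=0.0000 → 0.0000 [wait]  ⇒ S*(6)=120.0400
t_5: node(5,0) S=66.1483 payoff=92.5617 vs cont=91.4312 → 92.5617 [stop]  node(5,1) S=83.9540 payoff=74.7560 vs cont=73.7376 → 74.7560 [stop]  node(5,2) S=106.5527 payoff=52.1573 vs cont=51.2811 → 52.1573 [stop]  node(5,3) S=135.2345 payoff=23.4755 vs cont=26.2249 → 26.2249 [wait]  node(5,4) S=171.6368 payoff=0.0000 vs cont=7.6984 → 7.6984 [wait]  node(5,5) S=217.8379 payoff=0.0000 vs cont=0.8441 → 0.8441 [wait]  ⇒ S*(5)=106.5527
t_4: node(4,0) S=74.5212 payoff=84.1888 vs cont=83.1110 → 84.1888 [stop]  node(4,1) S=94.5808 payoff=64.1292 vs cont=63.1777 → 64.1292 [stop]  node(4,2) S=120.0400 payoff=38.6700 vs cont=39.1987 → 39.1987 [wait]  node(4,3) S=152.3523 payoff=6.3577 vs cont=17.0747 → 17.0747 [wait]  node(4,4) S=193.3624 payoff=0.0000 vs cont=4.3326 → 4.3326 [wait]  ⇒ S*(4)=94.5808
t_3: node(3,0) S=83.9540 payoff=74.7560 vs cont=73.7376 → 74.7560 [stop]  node(3,1) S=106.5527 payoff=52.1573 vs cont=51.5350 → 52.1573 [stop]  node(3,2) S=135.2345 payoff=23.4755 vs cont=28.1949 → 28.1949 [wait]  node(3,3) S=171.6368 payoff=0.0000 vs cont=10.7908 → 10.7908 [wait]  ⇒ S*(3)=106.5527
t_2: node(2,0) S=94.5808 payoff=64.1292 vs cont=63.1777 → 64.1292 [stop]  node(2,1) S=120.0400 payoff=38.6700 vs cont=40.1445 → 40.1445 [wait]  node(2,2) S=152.3523 payoff=6.3577 vs cont=19.5643 → 19.5643 [wait]  ⇒ S*(2)=94.5808
t_1: node(1,0) S=106.5527 payoff=52.1573 vs cont=51.9891 → 52.1573 [stop]  node(1,1) S=135.2345 payoff=23.4755 vs cont=29.8727 → 29.8727 [wait]  ⇒ S*(1)=106.5527
t_0: node(0,0) S=120.0400 payoff=38.6700 vs cont=40.9500 → 40.9500 [wait]  ⇒ S*(0)=-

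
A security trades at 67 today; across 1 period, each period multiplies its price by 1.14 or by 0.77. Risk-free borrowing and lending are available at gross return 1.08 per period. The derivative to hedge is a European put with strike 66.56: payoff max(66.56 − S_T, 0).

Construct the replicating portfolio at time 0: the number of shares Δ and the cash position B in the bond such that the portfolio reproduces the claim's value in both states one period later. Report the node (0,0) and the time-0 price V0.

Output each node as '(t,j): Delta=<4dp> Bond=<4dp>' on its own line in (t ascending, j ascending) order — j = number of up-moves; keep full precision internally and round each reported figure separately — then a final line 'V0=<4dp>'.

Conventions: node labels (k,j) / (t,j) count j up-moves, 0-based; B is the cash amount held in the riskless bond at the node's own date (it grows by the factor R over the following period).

(0,0): Delta=-0.6039 Bond=42.7072
V0=2.2477

Under the risk-neutral measure, an up-move has probability p* = (R−d)/(u−d) = 0.8378 and values discount at R = 1.08.
Expiry values: V(1,0)=14.9700, V(1,1)=0.0000
  t=0,j=0: stock 67.0000 → up 76.3800 (V=0.0000), down 51.5900 (V=14.9700). Price 2.2477; hedge Δ=-0.6039, bond B=42.7072.
Check: Δ(0,0)·S0 + B(0,0) = 2.2477 = V0.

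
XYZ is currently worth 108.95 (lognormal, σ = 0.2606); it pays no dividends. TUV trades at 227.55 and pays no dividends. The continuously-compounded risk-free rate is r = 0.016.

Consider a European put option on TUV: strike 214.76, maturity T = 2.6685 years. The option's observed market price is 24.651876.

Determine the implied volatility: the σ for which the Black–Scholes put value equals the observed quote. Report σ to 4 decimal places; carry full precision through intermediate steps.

sigma = 0.2458

At σ = 0.2458 the Black–Scholes value reproduces the quote:
σ√T = 0.2458·√2.6685 = 0.401528
d₁ = (ln(S/K) + (r+σ²/2)T) / (σ√T) = (ln(227.55/214.76) + (0.016+0.2458²/2)·2.6685) / 0.401528 = (0.057849 + 0.123308) / 0.401528 = 0.451170
d₂ = d₁ − σ√T = 0.451170 − 0.401528 = 0.049642
e^{−rT} = 0.958203
N(−d₁) = 0.325934,  N(−d₂) = 0.480204
V = K·e^{−rT}·N(−d₂) − S·N(−d₁) = 98.818075 − 74.166199 = 24.651876 (equal to the quote); since ∂V/∂σ > 0 for all σ, the implied volatility is unique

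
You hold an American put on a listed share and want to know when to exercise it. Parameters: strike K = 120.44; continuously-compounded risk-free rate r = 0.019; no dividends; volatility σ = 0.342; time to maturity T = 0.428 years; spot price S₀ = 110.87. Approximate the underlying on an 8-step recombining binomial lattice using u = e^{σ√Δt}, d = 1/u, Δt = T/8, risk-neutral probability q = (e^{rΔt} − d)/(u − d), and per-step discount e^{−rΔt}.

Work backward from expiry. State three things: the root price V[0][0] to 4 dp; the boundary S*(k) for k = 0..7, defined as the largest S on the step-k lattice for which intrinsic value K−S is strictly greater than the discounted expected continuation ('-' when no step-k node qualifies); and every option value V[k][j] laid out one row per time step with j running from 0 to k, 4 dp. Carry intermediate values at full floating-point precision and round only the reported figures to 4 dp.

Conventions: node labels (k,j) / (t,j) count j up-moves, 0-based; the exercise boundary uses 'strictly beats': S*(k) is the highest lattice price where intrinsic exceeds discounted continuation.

params: Δt=0.05350 u=1.08232 d=0.92394 q=0.48666 e^(-rΔt)=0.99898
t_8 payoffs: 61.5589 51.4660 39.6431 25.7935 9.5700 0.0000 0.0000 0.0000 0.0000
t_7: node(7,0) S=63.7280 payoff=56.7120 vs cont=56.5896 → 56.7120 [stop]  node(7,1) S=74.6518 payoff=45.7882 vs cont=45.6659 → 45.7882 [stop]  node(7,2) S=87.4480 payoff=32.9920 vs cont=32.8697 → 32.9920 [stop]  node(7,3) S=102.4376 payoff=18.0024 vs cont=17.8801 → 18.0024 [stop]  node(7,4) S=119.9966 payoff=0.4434 vs cont=4.9077 → 4.9077 [wait]  node(7,5) S=140.5654 payoff=0.0000 vs cont=0.0000 → 0.0000 [wait]  node(7,6) S=164.6600 payoff=0.0000 vs cont=0.0000 → 0.0000 [wait]  node(7,7) S=192.8846 payoff=0.0000 vs cont=0.0000 → 0.0000 [wait]  ⇒ S*(7)=102.4376
t_6: node(6,0) S=68.9740 payoff=51.4660 vs cont=51.3437 → 51.4660 [stop]  node(6,1) S=80.7969 payoff=39.6431 vs cont=39.5207 → 39.6431 [stop]  node(6,2) S=94.6465 payoff=25.7935 vs cont=25.6712 → 25.7935 [stop]  node(6,3) S=110.8700 payoff=9.5700 vs cont=11.6180 → 11.6180 [wait]  node(6,4) S=129.8744 payoff=0.0000 vs cont=2.5168 → 2.5168 [wait]  node(6,5) S=152.1364 payoff=0.0000 vs cont=0.0000 → 0.0000 [wait]  node(6,6) S=178.2144 payoff=0.0000 vs cont=0.0000 → 0.0000 [wait]  ⇒ S*(6)=94.6465
t_5: node(5,0) S=74.6518 payoff=45.7882 vs cont=45.6659 → 45.7882 [stop]  node(5,1) S=87.4480 payoff=32.9920 vs cont=32.8697 → 32.9920 [stop]  node(5,2) S=102.4376 payoff=18.0024 vs cont=18.8757 → 18.8757 [wait]  node(5,3) S=119.9966 payoff=0.4434 vs cont=7.1815 → 7.1815 [wait]  node(5,4) S=140.5654 payoff=0.0000 vs cont=1.2907 → 1.2907 [wait]  node(5,5) S=164.6600 payoff=0.0000 vs cont=0.0000 → 0.0000 [wait]  ⇒ S*(5)=87.4480
t_4: node(4,0) S=80.7969 payoff=39.6431 vs cont=39.5207 → 39.6431 [stop]  node(4,1) S=94.6465 payoff=25.7935 vs cont=26.0957 → 26.0957 [wait]  node(4,2) S=110.8700 payoff=9.5700 vs cont=13.1713 → 13.1713 [wait]  node(4,3) S=129.8744 payoff=0.0000 vs cont=4.3103 → 4.3103 [wait]  node(4,4) S=152.1364 payoff=0.0000 vs cont=0.6619 → 0.6619 [wait]  ⇒ S*(4)=80.7969
t_3: node(3,0) S=87.4480 payoff=32.9920 vs cont=33.0166 → 33.0166 [wait]  node(3,1) S=102.4376 payoff=18.0024 vs cont=19.7858 → 19.7858 [wait]  node(3,2) S=119.9966 payoff=0.4434 vs cont=8.8501 → 8.8501 [wait]  node(3,3) S=140.5654 payoff=0.0000 vs cont=2.5322 → 2.5322 [wait]  ⇒ S*(3)=-
t_2: node(2,0) S=94.6465 payoff=25.7935 vs cont=26.5508 → 26.5508 [wait]  node(2,1) S=110.8700 payoff=9.5700 vs cont=14.4492 → 14.4492 [wait]  node(2,2) S=129.8744 payoff=0.0000 vs cont=5.7696 → 5.7696 [wait]  ⇒ S*(2)=-
t_1: node(1,0) S=102.4376 payoff=18.0024 vs cont=20.6405 → 20.6405 [wait]  node(1,1) S=119.9966 payoff=0.4434 vs cont=10.2148 → 10.2148 [wait]  ⇒ S*(1)=-
t_0: node(0,0) S=110.8700 payoff=9.5700 vs cont=15.5510 → 15.5510 [wait]  ⇒ S*(0)=-

price = 15.5510
boundary = - - - - 80.7969 87.4480 94.6465 102.4376
tree:
15.5510
20.6405 10.2148
26.5508 14.4492 5.7696
33.0166 19.7858 8.8501 2.5322
39.6431 26.0957 13.1713 4.3103 0.6619
45.7882 32.9920 18.8757 7.1815 1.2907 0.0000
51.4660 39.6431 25.7935 11.6180 2.5168 0.0000 0.0000
56.7120 45.7882 32.9920 18.0024 4.9077 0.0000 0.0000 0.0000
61.5589 51.4660 39.6431 25.7935 9.5700 0.0000 0.0000 0.0000 0.0000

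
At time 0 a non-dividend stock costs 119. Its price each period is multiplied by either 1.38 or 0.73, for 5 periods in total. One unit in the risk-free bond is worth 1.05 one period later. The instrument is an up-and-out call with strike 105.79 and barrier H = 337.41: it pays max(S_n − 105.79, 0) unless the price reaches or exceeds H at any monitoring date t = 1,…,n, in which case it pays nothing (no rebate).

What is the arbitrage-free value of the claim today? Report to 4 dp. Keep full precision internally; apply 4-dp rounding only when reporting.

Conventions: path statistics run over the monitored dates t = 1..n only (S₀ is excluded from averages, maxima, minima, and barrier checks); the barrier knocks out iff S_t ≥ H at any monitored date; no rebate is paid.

price = 34.2272

Under the martingale measure an up-move has probability p* = 0.4923; value the claim as the probability-weighted average of per-path payoffs, discounted 5 periods at R = 1.05.
Enumerate all 2^5 = 32 price paths (U = up ×1.38, D = down ×0.73); each path with k up-moves has probability p*^k·(1−p*)^(5−k).
DDDDD: M=86.8700, payoff=0.0000, prob=0.033729
UDDDD: M=164.2200, payoff=0.0000, prob=0.032707
DUDDD: M=119.8806, payoff=0.0000, prob=0.032707
UUDDD: M=226.6236, payoff=0.0000, prob=0.031716
DDUDD: M=87.5128, payoff=0.0000, prob=0.032707
UDUDD: M=165.4352, payoff=0.0000, prob=0.031716
DUUDD: M=165.4352, payoff=0.0000, prob=0.031716
UUUDD: M=312.7406, payoff=60.8694, prob=0.030755
DDDUD: M=86.8700, payoff=0.0000, prob=0.032707
UDDUD: M=164.2200, payoff=0.0000, prob=0.031716
DUDUD: M=120.7677, payoff=0.0000, prob=0.031716
UUDUD: M=228.3006, payoff=60.8694, prob=0.030755
DDUUD: M=120.7677, payoff=0.0000, prob=0.031716
UDUUD: M=228.3006, payoff=60.8694, prob=0.030755
DUUUD: M=228.3006, payoff=60.8694, prob=0.030755
UUUUD: M=431.5820, payoff=0.0000, prob=0.029823
DDDDU: M=86.8700, payoff=0.0000, prob=0.032707
UDDDU: M=164.2200, payoff=0.0000, prob=0.031716
DUDDU: M=119.8806, payoff=0.0000, prob=0.031716
UUDDU: M=226.6236, payoff=60.8694, prob=0.030755
DDUDU: M=88.1604, payoff=0.0000, prob=0.031716
UDUDU: M=166.6594, payoff=60.8694, prob=0.030755
DUUDU: M=166.6594, payoff=60.8694, prob=0.030755
UUUDU: M=315.0548, payoff=209.2648, prob=0.029823
DDDUU: M=88.1604, payoff=0.0000, prob=0.031716
UDDUU: M=166.6594, payoff=60.8694, prob=0.030755
DUDUU: M=166.6594, payoff=60.8694, prob=0.030755
UUDUU: M=315.0548, payoff=209.2648, prob=0.029823
DDUUU: M=166.6594, payoff=60.8694, prob=0.030755
UDUUU: M=315.0548, payoff=209.2648, prob=0.029823
DUUUU: M=315.0548, payoff=209.2648, prob=0.029823
UUUUU: M=595.5831, payoff=0.0000, prob=0.028919
Price = Σ prob·payoff / R^5 = 43.683574 / 1.276282 = 34.2272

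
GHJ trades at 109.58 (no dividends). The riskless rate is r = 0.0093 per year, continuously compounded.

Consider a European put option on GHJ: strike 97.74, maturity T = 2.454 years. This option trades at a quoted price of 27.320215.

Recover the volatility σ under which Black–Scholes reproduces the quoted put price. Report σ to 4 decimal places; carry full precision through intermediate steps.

sigma = 0.5456

At σ = 0.5456 the Black–Scholes value reproduces the quote:
σ√T = 0.5456·√2.454 = 0.854696
d₁ = (ln(S/K) + (r+σ²/2)T) / (σ√T) = (ln(109.58/97.74) + (0.0093+0.5456²/2)·2.454) / 0.854696 = (0.114344 + 0.388075) / 0.854696 = 0.587833
d₂ = d₁ − σ√T = 0.587833 − 0.854696 = -0.266863
e^{−rT} = 0.977436
N(−d₁) = 0.278322,  N(−d₂) = 0.605213
V = K·e^{−rT}·N(−d₂) − S·N(−d₁) = 57.818749 − 30.498534 = 27.320215 (the quoted price), and the Black–Scholes price is strictly increasing in σ, so σ is unique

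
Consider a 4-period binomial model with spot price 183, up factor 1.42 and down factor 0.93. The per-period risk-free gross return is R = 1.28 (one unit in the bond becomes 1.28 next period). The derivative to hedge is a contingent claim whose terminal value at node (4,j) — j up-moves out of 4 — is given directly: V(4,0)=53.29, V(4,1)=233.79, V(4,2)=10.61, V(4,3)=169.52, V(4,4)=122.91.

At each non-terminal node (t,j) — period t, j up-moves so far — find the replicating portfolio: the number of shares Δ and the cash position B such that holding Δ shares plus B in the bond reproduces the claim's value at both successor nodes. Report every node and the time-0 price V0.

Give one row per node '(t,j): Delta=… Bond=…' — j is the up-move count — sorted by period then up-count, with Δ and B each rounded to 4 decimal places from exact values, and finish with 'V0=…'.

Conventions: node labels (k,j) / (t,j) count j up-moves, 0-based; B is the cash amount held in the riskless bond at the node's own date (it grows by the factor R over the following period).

(0,0): Delta=0.0940 Bond=27.9419
(1,0): Delta=0.0345 Bond=45.8882
(1,1): Delta=0.1096 Bond=31.7166
(2,0): Delta=-1.0863 Bond=236.1450
(2,1): Delta=0.3282 Bond=-12.2262
(2,2): Delta=0.0523 Bond=61.7266
(3,0): Delta=2.5025 Bond=-226.0091
(3,1): Delta=-2.0265 Bond=513.5754
(3,2): Delta=0.9450 Bond=-227.3396
(3,3): Delta=-0.1815 Bond=201.5499
V0=45.1447

Since d<R<u, set p* = (R−d)/(u−d) = 0.7143; price each node as the discounted p*-expectation of its children.
Expiry values: V(4,0)=53.2900, V(4,1)=233.7900, V(4,2)=10.6100, V(4,3)=169.5200, V(4,4)=122.9100
Node (3,0) S=147.1973: V=(p*·233.7900+(1−p*)·53.2900)/1.28=142.3583; Δ=(233.7900−53.2900)/(209.0202−136.8935)=2.5025; B=V−Δ·S=-226.0091
Node (3,1) S=224.7529: V=(p*·10.6100+(1−p*)·233.7900)/1.28=58.1060; Δ=(10.6100−233.7900)/(319.1491−209.0202)=-2.0265; B=V−Δ·S=513.5754
Node (3,2) S=343.1711: V=(p*·169.5200+(1−p*)·10.6100)/1.28=96.9665; Δ=(169.5200−10.6100)/(487.3030−319.1491)=0.9450; B=V−Δ·S=-227.3396
Node (3,3) S=523.9817: V=(p*·122.9100+(1−p*)·169.5200)/1.28=106.4275; Δ=(122.9100−169.5200)/(744.0540−487.3030)=-0.1815; B=V−Δ·S=201.5499
Node (2,0) S=158.2767: V=(p*·58.1060+(1−p*)·142.3583)/1.28=64.2016; Δ=(58.1060−142.3583)/(224.7529−147.1973)=-1.0863; B=V−Δ·S=236.1450
Node (2,1) S=241.6698: V=(p*·96.9665+(1−p*)·58.1060)/1.28=67.0809; Δ=(96.9665−58.1060)/(343.1711−224.7529)=0.3282; B=V−Δ·S=-12.2262
Node (2,2) S=369.0012: V=(p*·106.4275+(1−p*)·96.9665)/1.28=81.0346; Δ=(106.4275−96.9665)/(523.9817−343.1711)=0.0523; B=V−Δ·S=61.7266
Node (1,0) S=170.1900: V=(p*·67.0809+(1−p*)·64.2016)/1.28=51.7642; Δ=(67.0809−64.2016)/(241.6698−158.2767)=0.0345; B=V−Δ·S=45.8882
Node (1,1) S=259.8600: V=(p*·81.0346+(1−p*)·67.0809)/1.28=60.1936; Δ=(81.0346−67.0809)/(369.0012−241.6698)=0.1096; B=V−Δ·S=31.7166
Node (0,0) S=183.0000: V=(p*·60.1936+(1−p*)·51.7642)/1.28=45.1447; Δ=(60.1936−51.7642)/(259.8600−170.1900)=0.0940; B=V−Δ·S=27.9419
As a check, the time-0 holding Δ(0,0)·S0 + B(0,0) comes to 45.1447 — exactly V0.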